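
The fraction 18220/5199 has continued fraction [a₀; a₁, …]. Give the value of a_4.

18220 = 3·5199 + 2623, so a_0 = 3
5199 = 1·2623 + 2576, so a_1 = 1
2623 = 1·2576 + 47, so a_2 = 1
2576 = 54·47 + 38, so a_3 = 54
47 = 1·38 + 9, so a_4 = 1

1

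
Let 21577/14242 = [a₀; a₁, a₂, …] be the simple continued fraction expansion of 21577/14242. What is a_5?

Apply division with remainder until the remainder is 0:
21577 ÷ 14242 → quotient 1, remainder 7335
14242 ÷ 7335 → quotient 1, remainder 6907
7335 ÷ 6907 → quotient 1, remainder 428
6907 ÷ 428 → quotient 16, remainder 59
428 ÷ 59 → quotient 7, remainder 15
59 ÷ 15 → quotient 3, remainder 14

3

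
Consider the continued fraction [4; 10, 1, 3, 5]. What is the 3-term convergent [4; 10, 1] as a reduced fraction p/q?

Work from the innermost term outward:
Start with 1.
10 + 1/(1/1) = 10 + 1/1 = 11/1
4 + 1/(11/1) = 4 + 1/11 = 45/11

45/11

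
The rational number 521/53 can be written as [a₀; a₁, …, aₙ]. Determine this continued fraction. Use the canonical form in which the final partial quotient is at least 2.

⌊521/53⌋ = 9, remainder 44
⌊53/44⌋ = 1, remainder 9
⌊44/9⌋ = 4, remainder 8
⌊9/8⌋ = 1, remainder 1
⌊8/1⌋ = 8, remainder 0

[9; 1, 4, 1, 8]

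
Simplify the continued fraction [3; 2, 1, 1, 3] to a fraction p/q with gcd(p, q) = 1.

Start with 3.
1 + 1/(3/1) = 1 + 1/3 = 4/3
1 + 1/(4/3) = 1 + 3/4 = 7/4
2 + 1/(7/4) = 2 + 4/7 = 18/7
3 + 1/(18/7) = 3 + 7/18 = 61/18

61/18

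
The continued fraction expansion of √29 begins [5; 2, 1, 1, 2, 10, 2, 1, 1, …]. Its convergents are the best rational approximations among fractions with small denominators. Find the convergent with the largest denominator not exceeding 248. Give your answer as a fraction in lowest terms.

List convergents until the denominator exceeds the bound:
a_0 = 5: 5/1  (≤ bound)
a_1 = 2: 11/2  (≤ bound)
a_2 = 1: 16/3  (≤ bound)
a_3 = 1: 27/5  (≤ bound)
a_4 = 2: 70/13  (≤ bound)
a_5 = 10: 727/135  (≤ bound)
a_6 = 2: 1524/283  (> 248, stop)

727/135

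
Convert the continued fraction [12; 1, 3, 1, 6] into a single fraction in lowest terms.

a_0 = 12: 12/1
a_1 = 1: 13/1
a_2 = 3: 51/4
a_3 = 1: 64/5
a_4 = 6: 435/34

435/34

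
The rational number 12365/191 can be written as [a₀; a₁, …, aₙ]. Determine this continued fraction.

[64; 1, 2, 1, 4, 1, 1, 4]

12365 = 64·191 + 141, so a_0 = 64
191 = 1·141 + 50, so a_1 = 1
141 = 2·50 + 41, so a_2 = 2
50 = 1·41 + 9, so a_3 = 1
41 = 4·9 + 5, so a_4 = 4
9 = 1·5 + 4, so a_5 = 1
5 = 1·4 + 1, so a_6 = 1
4 = 4·1 + 0, so a_7 = 4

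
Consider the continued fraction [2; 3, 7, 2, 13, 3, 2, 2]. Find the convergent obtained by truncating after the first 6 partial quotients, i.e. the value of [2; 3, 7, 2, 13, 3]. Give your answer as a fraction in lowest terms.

a_0 = 2: 2/1
a_1 = 3: 7/3
a_2 = 7: 51/22
a_3 = 2: 109/47
a_4 = 13: 1468/633
a_5 = 3: 4513/1946

4513/1946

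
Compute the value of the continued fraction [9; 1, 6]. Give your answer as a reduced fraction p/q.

Compute successive convergents:
a_0 = 9: 9/1
a_1 = 1: 10/1
a_2 = 6: 69/7

69/7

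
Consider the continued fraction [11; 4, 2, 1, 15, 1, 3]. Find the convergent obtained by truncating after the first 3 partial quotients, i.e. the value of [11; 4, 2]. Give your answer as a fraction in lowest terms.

Use the convergent recurrence hₖ = aₖ·hₖ₋₁ + hₖ₋₂ (and likewise for the denominators kₖ):
a_0 = 11: 11/1
a_1 = 4: 45/4
a_2 = 2: 101/9

101/9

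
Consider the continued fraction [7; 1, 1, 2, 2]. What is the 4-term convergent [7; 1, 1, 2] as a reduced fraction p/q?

38/5

Start with 2.
1 + 1/(2/1) = 1 + 1/2 = 3/2
1 + 1/(3/2) = 1 + 2/3 = 5/3
7 + 1/(5/3) = 7 + 3/5 = 38/5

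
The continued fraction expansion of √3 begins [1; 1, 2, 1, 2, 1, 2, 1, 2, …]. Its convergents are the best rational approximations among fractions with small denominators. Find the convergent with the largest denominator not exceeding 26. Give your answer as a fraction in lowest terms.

List convergents until the denominator exceeds the bound:
a_0 = 1: 1/1  (≤ bound)
a_1 = 1: 2/1  (≤ bound)
a_2 = 2: 5/3  (≤ bound)
a_3 = 1: 7/4  (≤ bound)
a_4 = 2: 19/11  (≤ bound)
a_5 = 1: 26/15  (≤ bound)
a_6 = 2: 71/41  (> 26, stop)

26/15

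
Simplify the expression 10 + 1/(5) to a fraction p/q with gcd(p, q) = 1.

Start with 5.
10 + 1/(5/1) = 10 + 1/5 = 51/5

51/5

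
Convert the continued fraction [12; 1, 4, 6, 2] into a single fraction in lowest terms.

a_0 = 12: 12/1
a_1 = 1: 13/1
a_2 = 4: 64/5
a_3 = 6: 397/31
a_4 = 2: 858/67

858/67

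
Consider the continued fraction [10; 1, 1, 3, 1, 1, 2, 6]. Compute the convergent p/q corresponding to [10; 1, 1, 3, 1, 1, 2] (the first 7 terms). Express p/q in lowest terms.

a_0 = 10: 10/1
a_1 = 1: 11/1
a_2 = 1: 21/2
a_3 = 3: 74/7
a_4 = 1: 95/9
a_5 = 1: 169/16
a_6 = 2: 433/41

433/41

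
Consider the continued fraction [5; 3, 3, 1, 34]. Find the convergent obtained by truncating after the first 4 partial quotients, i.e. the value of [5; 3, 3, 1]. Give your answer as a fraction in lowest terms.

69/13

Collapse the nested fraction from the inside out:
Start with 1.
3 + 1/(1/1) = 3 + 1/1 = 4/1
3 + 1/(4/1) = 3 + 1/4 = 13/4
5 + 1/(13/4) = 5 + 4/13 = 69/13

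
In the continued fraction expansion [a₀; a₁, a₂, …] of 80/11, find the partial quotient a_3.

2

Repeatedly divide and take the remainder:
80 ÷ 11 → quotient 7, remainder 3
11 ÷ 3 → quotient 3, remainder 2
3 ÷ 2 → quotient 1, remainder 1
2 ÷ 1 → quotient 2, remainder 0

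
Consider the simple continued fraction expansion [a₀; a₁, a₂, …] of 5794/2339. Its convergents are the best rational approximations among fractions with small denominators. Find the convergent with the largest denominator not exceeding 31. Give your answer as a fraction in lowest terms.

List convergents until the denominator exceeds the bound:
a_0 = 2: 2/1  (≤ bound)
a_1 = 2: 5/2  (≤ bound)
a_2 = 10: 52/21  (≤ bound)
a_3 = 2: 109/44  (> 31, stop)

52/21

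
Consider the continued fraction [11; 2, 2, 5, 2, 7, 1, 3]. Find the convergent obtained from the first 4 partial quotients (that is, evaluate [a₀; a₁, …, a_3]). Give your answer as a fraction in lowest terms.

Compute successive convergents:
a_0 = 11: 11/1
a_1 = 2: 23/2
a_2 = 2: 57/5
a_3 = 5: 308/27

308/27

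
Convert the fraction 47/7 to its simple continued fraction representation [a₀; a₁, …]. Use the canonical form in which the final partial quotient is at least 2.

[6; 1, 2, 2]

47 ÷ 7 → quotient 6, remainder 5
7 ÷ 5 → quotient 1, remainder 2
5 ÷ 2 → quotient 2, remainder 1
2 ÷ 1 → quotient 2, remainder 0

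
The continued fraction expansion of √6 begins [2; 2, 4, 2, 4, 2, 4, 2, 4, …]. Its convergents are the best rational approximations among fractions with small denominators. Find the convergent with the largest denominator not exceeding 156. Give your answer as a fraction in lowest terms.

List convergents until the denominator exceeds the bound:
a_0 = 2: 2/1  (≤ bound)
a_1 = 2: 5/2  (≤ bound)
a_2 = 4: 22/9  (≤ bound)
a_3 = 2: 49/20  (≤ bound)
a_4 = 4: 218/89  (≤ bound)
a_5 = 2: 485/198  (> 156, stop)

218/89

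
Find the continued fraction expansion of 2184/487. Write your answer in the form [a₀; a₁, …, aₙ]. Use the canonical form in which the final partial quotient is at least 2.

Apply division with remainder until the remainder is 0:
⌊2184/487⌋ = 4, remainder 236
⌊487/236⌋ = 2, remainder 15
⌊236/15⌋ = 15, remainder 11
⌊15/11⌋ = 1, remainder 4
⌊11/4⌋ = 2, remainder 3
⌊4/3⌋ = 1, remainder 1
⌊3/1⌋ = 3, remainder 0

[4; 2, 15, 1, 2, 1, 3]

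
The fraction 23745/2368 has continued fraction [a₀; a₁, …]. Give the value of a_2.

2

Run the Euclidean algorithm, recording each quotient:
⌊23745/2368⌋ = 10, remainder 65
⌊2368/65⌋ = 36, remainder 28
⌊65/28⌋ = 2, remainder 9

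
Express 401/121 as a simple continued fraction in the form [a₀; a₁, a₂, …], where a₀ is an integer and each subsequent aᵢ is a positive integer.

Apply division with remainder until the remainder is 0:
401 = 3·121 + 38, so a_0 = 3
121 = 3·38 + 7, so a_1 = 3
38 = 5·7 + 3, so a_2 = 5
7 = 2·3 + 1, so a_3 = 2
3 = 3·1 + 0, so a_4 = 3

[3; 3, 5, 2, 3]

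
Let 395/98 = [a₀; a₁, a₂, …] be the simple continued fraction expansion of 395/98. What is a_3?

Run the Euclidean algorithm, recording each quotient:
395 = 4·98 + 3, so a_0 = 4
98 = 32·3 + 2, so a_1 = 32
3 = 1·2 + 1, so a_2 = 1
2 = 2·1 + 0, so a_3 = 2

2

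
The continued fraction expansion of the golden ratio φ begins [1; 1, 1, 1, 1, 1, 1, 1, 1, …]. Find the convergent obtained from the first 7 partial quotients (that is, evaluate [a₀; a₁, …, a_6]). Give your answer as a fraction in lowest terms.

Starting at the tail and folding back:
Start with 1.
1 + 1/(1/1) = 1 + 1/1 = 2/1
1 + 1/(2/1) = 1 + 1/2 = 3/2
1 + 1/(3/2) = 1 + 2/3 = 5/3
1 + 1/(5/3) = 1 + 3/5 = 8/5
1 + 1/(8/5) = 1 + 5/8 = 13/8
1 + 1/(13/8) = 1 + 8/13 = 21/13

21/13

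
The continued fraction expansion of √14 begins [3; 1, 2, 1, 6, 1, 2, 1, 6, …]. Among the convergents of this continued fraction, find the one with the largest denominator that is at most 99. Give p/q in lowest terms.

List convergents until the denominator exceeds the bound:
a_0 = 3: 3/1  (≤ bound)
a_1 = 1: 4/1  (≤ bound)
a_2 = 2: 11/3  (≤ bound)
a_3 = 1: 15/4  (≤ bound)
a_4 = 6: 101/27  (≤ bound)
a_5 = 1: 116/31  (≤ bound)
a_6 = 2: 333/89  (≤ bound)
a_7 = 1: 449/120  (> 99, stop)

333/89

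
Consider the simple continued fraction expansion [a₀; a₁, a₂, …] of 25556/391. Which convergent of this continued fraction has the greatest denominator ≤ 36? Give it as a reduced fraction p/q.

1634/25

List convergents until the denominator exceeds the bound:
a_0 = 65: 65/1  (≤ bound)
a_1 = 2: 131/2  (≤ bound)
a_2 = 1: 196/3  (≤ bound)
a_3 = 3: 719/11  (≤ bound)
a_4 = 2: 1634/25  (≤ bound)
a_5 = 2: 3987/61  (> 36, stop)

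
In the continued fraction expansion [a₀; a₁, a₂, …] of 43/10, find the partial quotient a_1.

Run the Euclidean algorithm, recording each quotient:
43 ÷ 10 → quotient 4, remainder 3
10 ÷ 3 → quotient 3, remainder 1

3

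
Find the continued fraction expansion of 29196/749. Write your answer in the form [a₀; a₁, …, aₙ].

Apply division with remainder until the remainder is 0:
29196 ÷ 749 → quotient 38, remainder 734
749 ÷ 734 → quotient 1, remainder 15
734 ÷ 15 → quotient 48, remainder 14
15 ÷ 14 → quotient 1, remainder 1
14 ÷ 1 → quotient 14, remainder 0

[38; 1, 48, 1, 14]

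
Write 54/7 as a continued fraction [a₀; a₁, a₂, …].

[7; 1, 2, 2]

54 ÷ 7 → quotient 7, remainder 5
7 ÷ 5 → quotient 1, remainder 2
5 ÷ 2 → quotient 2, remainder 1
2 ÷ 1 → quotient 2, remainder 0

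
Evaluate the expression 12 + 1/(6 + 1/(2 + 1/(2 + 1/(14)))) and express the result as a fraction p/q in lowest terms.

Use the convergent recurrence hₖ = aₖ·hₖ₋₁ + hₖ₋₂ (and likewise for the denominators kₖ):
a_0 = 12: 12/1
a_1 = 6: 73/6
a_2 = 2: 158/13
a_3 = 2: 389/32
a_4 = 14: 5604/461

5604/461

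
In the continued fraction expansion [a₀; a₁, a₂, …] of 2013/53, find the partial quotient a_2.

52

Apply division with remainder until the remainder is 0:
⌊2013/53⌋ = 37, remainder 52
⌊53/52⌋ = 1, remainder 1
⌊52/1⌋ = 52, remainder 0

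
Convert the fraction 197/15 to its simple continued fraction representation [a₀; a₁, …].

[13; 7, 2]

197 = 13·15 + 2, so a_0 = 13
15 = 7·2 + 1, so a_1 = 7
2 = 2·1 + 0, so a_2 = 2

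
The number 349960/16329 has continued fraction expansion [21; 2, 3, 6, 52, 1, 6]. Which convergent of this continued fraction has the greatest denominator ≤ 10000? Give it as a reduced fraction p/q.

50129/2339

a_0 = 21: 21/1  (≤ bound)
a_1 = 2: 43/2  (≤ bound)
a_2 = 3: 150/7  (≤ bound)
a_3 = 6: 943/44  (≤ bound)
a_4 = 52: 49186/2295  (≤ bound)
a_5 = 1: 50129/2339  (≤ bound)
a_6 = 6: 349960/16329  (> 10000, stop)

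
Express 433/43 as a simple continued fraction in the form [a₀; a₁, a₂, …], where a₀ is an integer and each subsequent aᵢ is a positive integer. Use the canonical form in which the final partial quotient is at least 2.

[10; 14, 3]

433 ÷ 43 → quotient 10, remainder 3
43 ÷ 3 → quotient 14, remainder 1
3 ÷ 1 → quotient 3, remainder 0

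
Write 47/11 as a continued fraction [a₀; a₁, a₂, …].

Apply division with remainder until the remainder is 0:
⌊47/11⌋ = 4, remainder 3
⌊11/3⌋ = 3, remainder 2
⌊3/2⌋ = 1, remainder 1
⌊2/1⌋ = 2, remainder 0

[4; 3, 1, 2]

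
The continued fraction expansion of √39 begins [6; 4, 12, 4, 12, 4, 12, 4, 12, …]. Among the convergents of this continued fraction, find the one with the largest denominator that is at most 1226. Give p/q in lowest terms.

a_0 = 6: 6/1  (≤ bound)
a_1 = 4: 25/4  (≤ bound)
a_2 = 12: 306/49  (≤ bound)
a_3 = 4: 1249/200  (≤ bound)
a_4 = 12: 15294/2449  (> 1226, stop)

1249/200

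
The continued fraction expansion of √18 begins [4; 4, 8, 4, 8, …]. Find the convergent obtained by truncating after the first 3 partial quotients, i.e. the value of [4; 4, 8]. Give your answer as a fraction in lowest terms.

Start with 8.
4 + 1/(8/1) = 4 + 1/8 = 33/8
4 + 1/(33/8) = 4 + 8/33 = 140/33

140/33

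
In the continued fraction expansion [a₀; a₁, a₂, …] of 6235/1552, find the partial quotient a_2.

2

6235 ÷ 1552 → quotient 4, remainder 27
1552 ÷ 27 → quotient 57, remainder 13
27 ÷ 13 → quotient 2, remainder 1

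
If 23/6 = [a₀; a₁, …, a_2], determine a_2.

5

⌊23/6⌋ = 3, remainder 5
⌊6/5⌋ = 1, remainder 1
⌊5/1⌋ = 5, remainder 0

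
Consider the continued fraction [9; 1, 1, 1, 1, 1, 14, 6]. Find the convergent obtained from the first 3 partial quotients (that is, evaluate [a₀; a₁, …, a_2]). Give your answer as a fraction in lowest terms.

19/2

Collapse the nested fraction from the inside out:
Start with 1.
1 + 1/(1/1) = 1 + 1/1 = 2/1
9 + 1/(2/1) = 9 + 1/2 = 19/2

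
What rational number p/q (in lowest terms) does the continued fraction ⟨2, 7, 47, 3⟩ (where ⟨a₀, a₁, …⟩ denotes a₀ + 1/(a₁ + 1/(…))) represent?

a_0 = 2: 2/1
a_1 = 7: 15/7
a_2 = 47: 707/330
a_3 = 3: 2136/997

2136/997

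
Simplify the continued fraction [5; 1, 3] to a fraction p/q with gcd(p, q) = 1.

Build up convergents one term at a time:
a_0 = 5: 5/1
a_1 = 1: 6/1
a_2 = 3: 23/4

23/4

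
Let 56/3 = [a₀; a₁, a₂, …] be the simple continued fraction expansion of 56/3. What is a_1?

1

⌊56/3⌋ = 18, remainder 2
⌊3/2⌋ = 1, remainder 1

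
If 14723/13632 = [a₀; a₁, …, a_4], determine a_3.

⌊14723/13632⌋ = 1, remainder 1091
⌊13632/1091⌋ = 12, remainder 540
⌊1091/540⌋ = 2, remainder 11
⌊540/11⌋ = 49, remainder 1

49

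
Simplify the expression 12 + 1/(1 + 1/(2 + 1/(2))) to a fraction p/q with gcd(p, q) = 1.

89/7

Start with 2.
2 + 1/(2/1) = 2 + 1/2 = 5/2
1 + 1/(5/2) = 1 + 2/5 = 7/5
12 + 1/(7/5) = 12 + 5/7 = 89/7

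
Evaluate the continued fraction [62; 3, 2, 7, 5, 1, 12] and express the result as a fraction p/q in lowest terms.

255071/4095

Start with 12.
1 + 1/(12/1) = 1 + 1/12 = 13/12
5 + 1/(13/12) = 5 + 12/13 = 77/13
7 + 1/(77/13) = 7 + 13/77 = 552/77
2 + 1/(552/77) = 2 + 77/552 = 1181/552
3 + 1/(1181/552) = 3 + 552/1181 = 4095/1181
62 + 1/(4095/1181) = 62 + 1181/4095 = 255071/4095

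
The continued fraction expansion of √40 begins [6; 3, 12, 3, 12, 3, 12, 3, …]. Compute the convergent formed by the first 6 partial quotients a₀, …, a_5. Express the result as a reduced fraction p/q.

Collapse the nested fraction from the inside out:
Start with 3.
12 + 1/(3/1) = 12 + 1/3 = 37/3
3 + 1/(37/3) = 3 + 3/37 = 114/37
12 + 1/(114/37) = 12 + 37/114 = 1405/114
3 + 1/(1405/114) = 3 + 114/1405 = 4329/1405
6 + 1/(4329/1405) = 6 + 1405/4329 = 27379/4329

27379/4329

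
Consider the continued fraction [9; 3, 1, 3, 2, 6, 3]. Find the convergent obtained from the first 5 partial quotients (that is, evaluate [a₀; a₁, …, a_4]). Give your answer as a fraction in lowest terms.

Starting at the tail and folding back:
Start with 2.
3 + 1/(2/1) = 3 + 1/2 = 7/2
1 + 1/(7/2) = 1 + 2/7 = 9/7
3 + 1/(9/7) = 3 + 7/9 = 34/9
9 + 1/(34/9) = 9 + 9/34 = 315/34

315/34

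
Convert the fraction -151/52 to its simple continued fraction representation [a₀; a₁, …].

[-3; 10, 2, 2]

⌊-151/52⌋ = -3, remainder 5
⌊52/5⌋ = 10, remainder 2
⌊5/2⌋ = 2, remainder 1
⌊2/1⌋ = 2, remainder 0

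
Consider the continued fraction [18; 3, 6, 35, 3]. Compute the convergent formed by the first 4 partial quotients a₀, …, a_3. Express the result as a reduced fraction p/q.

Starting at the tail and folding back:
Start with 35.
6 + 1/(35/1) = 6 + 1/35 = 211/35
3 + 1/(211/35) = 3 + 35/211 = 668/211
18 + 1/(668/211) = 18 + 211/668 = 12235/668

12235/668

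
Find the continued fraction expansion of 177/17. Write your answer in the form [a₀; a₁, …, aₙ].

[10; 2, 2, 3]

Repeatedly divide and take the remainder:
177 = 10·17 + 7, so a_0 = 10
17 = 2·7 + 3, so a_1 = 2
7 = 2·3 + 1, so a_2 = 2
3 = 3·1 + 0, so a_3 = 3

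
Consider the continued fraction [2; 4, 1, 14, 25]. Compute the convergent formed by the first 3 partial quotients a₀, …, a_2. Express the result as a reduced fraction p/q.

11/5

a_0 = 2: 2/1
a_1 = 4: 9/4
a_2 = 1: 11/5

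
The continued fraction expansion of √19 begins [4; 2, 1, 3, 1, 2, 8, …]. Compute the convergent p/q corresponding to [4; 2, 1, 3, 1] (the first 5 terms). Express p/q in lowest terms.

Start with 1.
3 + 1/(1/1) = 3 + 1/1 = 4/1
1 + 1/(4/1) = 1 + 1/4 = 5/4
2 + 1/(5/4) = 2 + 4/5 = 14/5
4 + 1/(14/5) = 4 + 5/14 = 61/14

61/14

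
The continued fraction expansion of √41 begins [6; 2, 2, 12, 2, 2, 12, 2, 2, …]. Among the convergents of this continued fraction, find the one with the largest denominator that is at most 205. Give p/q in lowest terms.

826/129

List convergents until the denominator exceeds the bound:
a_0 = 6: 6/1  (≤ bound)
a_1 = 2: 13/2  (≤ bound)
a_2 = 2: 32/5  (≤ bound)
a_3 = 12: 397/62  (≤ bound)
a_4 = 2: 826/129  (≤ bound)
a_5 = 2: 2049/320  (> 205, stop)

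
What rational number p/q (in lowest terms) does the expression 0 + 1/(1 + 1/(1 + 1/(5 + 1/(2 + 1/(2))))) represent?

a_0 = 0: 0/1
a_1 = 1: 1/1
a_2 = 1: 1/2
a_3 = 5: 6/11
a_4 = 2: 13/24
a_5 = 2: 32/59

32/59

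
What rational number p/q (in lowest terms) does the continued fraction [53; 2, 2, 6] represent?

Start with 6.
2 + 1/(6/1) = 2 + 1/6 = 13/6
2 + 1/(13/6) = 2 + 6/13 = 32/13
53 + 1/(32/13) = 53 + 13/32 = 1709/32

1709/32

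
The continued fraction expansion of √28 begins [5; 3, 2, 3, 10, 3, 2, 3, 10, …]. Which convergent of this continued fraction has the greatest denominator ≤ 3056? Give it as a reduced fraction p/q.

9403/1777

a_0 = 5: 5/1  (≤ bound)
a_1 = 3: 16/3  (≤ bound)
a_2 = 2: 37/7  (≤ bound)
a_3 = 3: 127/24  (≤ bound)
a_4 = 10: 1307/247  (≤ bound)
a_5 = 3: 4048/765  (≤ bound)
a_6 = 2: 9403/1777  (≤ bound)
a_7 = 3: 32257/6096  (> 3056, stop)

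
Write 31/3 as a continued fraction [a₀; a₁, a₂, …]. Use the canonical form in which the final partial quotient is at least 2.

[10; 3]

31 ÷ 3 → quotient 10, remainder 1
3 ÷ 1 → quotient 3, remainder 0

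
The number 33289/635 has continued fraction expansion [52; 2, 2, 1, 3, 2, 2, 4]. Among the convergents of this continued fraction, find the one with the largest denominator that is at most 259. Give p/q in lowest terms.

a_0 = 52: 52/1  (≤ bound)
a_1 = 2: 105/2  (≤ bound)
a_2 = 2: 262/5  (≤ bound)
a_3 = 1: 367/7  (≤ bound)
a_4 = 3: 1363/26  (≤ bound)
a_5 = 2: 3093/59  (≤ bound)
a_6 = 2: 7549/144  (≤ bound)
a_7 = 4: 33289/635  (> 259, stop)

7549/144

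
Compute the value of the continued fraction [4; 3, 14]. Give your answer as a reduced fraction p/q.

186/43

Start with 14.
3 + 1/(14/1) = 3 + 1/14 = 43/14
4 + 1/(43/14) = 4 + 14/43 = 186/43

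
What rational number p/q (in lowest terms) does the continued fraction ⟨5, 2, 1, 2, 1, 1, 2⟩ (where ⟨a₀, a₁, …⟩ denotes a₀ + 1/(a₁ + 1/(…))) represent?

263/49

Start with 2.
1 + 1/(2/1) = 1 + 1/2 = 3/2
1 + 1/(3/2) = 1 + 2/3 = 5/3
2 + 1/(5/3) = 2 + 3/5 = 13/5
1 + 1/(13/5) = 1 + 5/13 = 18/13
2 + 1/(18/13) = 2 + 13/18 = 49/18
5 + 1/(49/18) = 5 + 18/49 = 263/49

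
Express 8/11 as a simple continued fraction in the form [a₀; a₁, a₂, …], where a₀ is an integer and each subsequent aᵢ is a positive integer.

[0; 1, 2, 1, 2]

8 = 0·11 + 8, so a_0 = 0
11 = 1·8 + 3, so a_1 = 1
8 = 2·3 + 2, so a_2 = 2
3 = 1·2 + 1, so a_3 = 1
2 = 2·1 + 0, so a_4 = 2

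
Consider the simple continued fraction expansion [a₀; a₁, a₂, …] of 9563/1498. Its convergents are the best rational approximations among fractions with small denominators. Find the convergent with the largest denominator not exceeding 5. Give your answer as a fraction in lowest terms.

32/5

List convergents until the denominator exceeds the bound:
a_0 = 6: 6/1  (≤ bound)
a_1 = 2: 13/2  (≤ bound)
a_2 = 1: 19/3  (≤ bound)
a_3 = 1: 32/5  (≤ bound)
a_4 = 1: 51/8  (> 5, stop)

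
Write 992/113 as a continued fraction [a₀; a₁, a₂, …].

992 = 8·113 + 88, so a_0 = 8
113 = 1·88 + 25, so a_1 = 1
88 = 3·25 + 13, so a_2 = 3
25 = 1·13 + 12, so a_3 = 1
13 = 1·12 + 1, so a_4 = 1
12 = 12·1 + 0, so a_5 = 12

[8; 1, 3, 1, 1, 12]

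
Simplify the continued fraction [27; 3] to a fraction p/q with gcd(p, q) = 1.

82/3

a_0 = 27: 27/1
a_1 = 3: 82/3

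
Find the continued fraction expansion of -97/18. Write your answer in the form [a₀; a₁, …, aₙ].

⌊-97/18⌋ = -6, remainder 11
⌊18/11⌋ = 1, remainder 7
⌊11/7⌋ = 1, remainder 4
⌊7/4⌋ = 1, remainder 3
⌊4/3⌋ = 1, remainder 1
⌊3/1⌋ = 3, remainder 0

[-6; 1, 1, 1, 1, 3]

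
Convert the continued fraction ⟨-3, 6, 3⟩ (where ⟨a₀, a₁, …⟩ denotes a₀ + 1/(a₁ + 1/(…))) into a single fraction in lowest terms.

Start with 3.
6 + 1/(3/1) = 6 + 1/3 = 19/3
-3 + 1/(19/3) = -3 + 3/19 = -54/19

-54/19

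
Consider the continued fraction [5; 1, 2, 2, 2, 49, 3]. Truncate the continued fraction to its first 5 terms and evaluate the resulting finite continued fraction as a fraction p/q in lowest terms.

Collapse the nested fraction from the inside out:
Start with 2.
2 + 1/(2/1) = 2 + 1/2 = 5/2
2 + 1/(5/2) = 2 + 2/5 = 12/5
1 + 1/(12/5) = 1 + 5/12 = 17/12
5 + 1/(17/12) = 5 + 12/17 = 97/17

97/17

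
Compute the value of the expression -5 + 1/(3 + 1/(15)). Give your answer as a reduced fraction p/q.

-215/46

Work from the innermost term outward:
Start with 15.
3 + 1/(15/1) = 3 + 1/15 = 46/15
-5 + 1/(46/15) = -5 + 15/46 = -215/46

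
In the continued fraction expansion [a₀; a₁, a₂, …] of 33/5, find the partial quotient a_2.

1

⌊33/5⌋ = 6, remainder 3
⌊5/3⌋ = 1, remainder 2
⌊3/2⌋ = 1, remainder 1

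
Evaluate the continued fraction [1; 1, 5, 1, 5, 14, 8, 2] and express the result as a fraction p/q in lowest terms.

Use the convergent recurrence hₖ = aₖ·hₖ₋₁ + hₖ₋₂ (and likewise for the denominators kₖ):
a_0 = 1: 1/1
a_1 = 1: 2/1
a_2 = 5: 11/6
a_3 = 1: 13/7
a_4 = 5: 76/41
a_5 = 14: 1077/581
a_6 = 8: 8692/4689
a_7 = 2: 18461/9959

18461/9959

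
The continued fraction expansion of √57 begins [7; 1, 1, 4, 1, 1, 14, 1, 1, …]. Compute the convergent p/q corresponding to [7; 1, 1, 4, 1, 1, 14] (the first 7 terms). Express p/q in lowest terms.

2197/291

Use the convergent recurrence hₖ = aₖ·hₖ₋₁ + hₖ₋₂ (and likewise for the denominators kₖ):
a_0 = 7: 7/1
a_1 = 1: 8/1
a_2 = 1: 15/2
a_3 = 4: 68/9
a_4 = 1: 83/11
a_5 = 1: 151/20
a_6 = 14: 2197/291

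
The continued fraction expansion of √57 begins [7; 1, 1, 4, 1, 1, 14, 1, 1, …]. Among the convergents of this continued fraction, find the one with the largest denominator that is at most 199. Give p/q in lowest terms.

List convergents until the denominator exceeds the bound:
a_0 = 7: 7/1  (≤ bound)
a_1 = 1: 8/1  (≤ bound)
a_2 = 1: 15/2  (≤ bound)
a_3 = 4: 68/9  (≤ bound)
a_4 = 1: 83/11  (≤ bound)
a_5 = 1: 151/20  (≤ bound)
a_6 = 14: 2197/291  (> 199, stop)

151/20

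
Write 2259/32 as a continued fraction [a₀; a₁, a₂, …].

Repeatedly divide and take the remainder:
⌊2259/32⌋ = 70, remainder 19
⌊32/19⌋ = 1, remainder 13
⌊19/13⌋ = 1, remainder 6
⌊13/6⌋ = 2, remainder 1
⌊6/1⌋ = 6, remainder 0

[70; 1, 1, 2, 6]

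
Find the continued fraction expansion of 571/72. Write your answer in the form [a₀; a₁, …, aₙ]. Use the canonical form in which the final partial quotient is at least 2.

[7; 1, 13, 2, 2]

Apply division with remainder until the remainder is 0:
571 ÷ 72 → quotient 7, remainder 67
72 ÷ 67 → quotient 1, remainder 5
67 ÷ 5 → quotient 13, remainder 2
5 ÷ 2 → quotient 2, remainder 1
2 ÷ 1 → quotient 2, remainder 0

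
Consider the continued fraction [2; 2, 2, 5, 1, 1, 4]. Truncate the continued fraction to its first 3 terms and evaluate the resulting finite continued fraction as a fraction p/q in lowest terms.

12/5

a_0 = 2: 2/1
a_1 = 2: 5/2
a_2 = 2: 12/5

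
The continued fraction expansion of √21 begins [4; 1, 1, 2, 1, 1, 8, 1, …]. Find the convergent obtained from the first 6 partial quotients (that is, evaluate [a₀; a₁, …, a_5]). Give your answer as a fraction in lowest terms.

55/12

a_0 = 4: 4/1
a_1 = 1: 5/1
a_2 = 1: 9/2
a_3 = 2: 23/5
a_4 = 1: 32/7
a_5 = 1: 55/12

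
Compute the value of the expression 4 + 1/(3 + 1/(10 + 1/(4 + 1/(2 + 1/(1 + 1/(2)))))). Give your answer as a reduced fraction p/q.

Start with 2.
1 + 1/(2/1) = 1 + 1/2 = 3/2
2 + 1/(3/2) = 2 + 2/3 = 8/3
4 + 1/(8/3) = 4 + 3/8 = 35/8
10 + 1/(35/8) = 10 + 8/35 = 358/35
3 + 1/(358/35) = 3 + 35/358 = 1109/358
4 + 1/(1109/358) = 4 + 358/1109 = 4794/1109

4794/1109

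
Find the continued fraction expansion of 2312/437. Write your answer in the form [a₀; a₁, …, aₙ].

[5; 3, 2, 3, 1, 2, 1, 3]

Apply division with remainder until the remainder is 0:
2312 = 5·437 + 127, so a_0 = 5
437 = 3·127 + 56, so a_1 = 3
127 = 2·56 + 15, so a_2 = 2
56 = 3·15 + 11, so a_3 = 3
15 = 1·11 + 4, so a_4 = 1
11 = 2·4 + 3, so a_5 = 2
4 = 1·3 + 1, so a_6 = 1
3 = 3·1 + 0, so a_7 = 3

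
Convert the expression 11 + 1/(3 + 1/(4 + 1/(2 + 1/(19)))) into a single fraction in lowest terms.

Compute successive convergents:
a_0 = 11: 11/1
a_1 = 3: 34/3
a_2 = 4: 147/13
a_3 = 2: 328/29
a_4 = 19: 6379/564

6379/564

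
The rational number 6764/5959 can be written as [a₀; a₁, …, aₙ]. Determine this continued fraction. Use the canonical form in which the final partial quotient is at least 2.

[1; 7, 2, 2, 15, 1, 2, 3]

6764 ÷ 5959 → quotient 1, remainder 805
5959 ÷ 805 → quotient 7, remainder 324
805 ÷ 324 → quotient 2, remainder 157
324 ÷ 157 → quotient 2, remainder 10
157 ÷ 10 → quotient 15, remainder 7
10 ÷ 7 → quotient 1, remainder 3
7 ÷ 3 → quotient 2, remainder 1
3 ÷ 1 → quotient 3, remainder 0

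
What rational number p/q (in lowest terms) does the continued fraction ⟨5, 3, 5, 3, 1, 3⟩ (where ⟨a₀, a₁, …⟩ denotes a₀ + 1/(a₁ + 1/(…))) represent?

Collapse the nested fraction from the inside out:
Start with 3.
1 + 1/(3/1) = 1 + 1/3 = 4/3
3 + 1/(4/3) = 3 + 3/4 = 15/4
5 + 1/(15/4) = 5 + 4/15 = 79/15
3 + 1/(79/15) = 3 + 15/79 = 252/79
5 + 1/(252/79) = 5 + 79/252 = 1339/252

1339/252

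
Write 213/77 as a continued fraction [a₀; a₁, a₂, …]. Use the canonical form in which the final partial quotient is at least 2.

⌊213/77⌋ = 2, remainder 59
⌊77/59⌋ = 1, remainder 18
⌊59/18⌋ = 3, remainder 5
⌊18/5⌋ = 3, remainder 3
⌊5/3⌋ = 1, remainder 2
⌊3/2⌋ = 1, remainder 1
⌊2/1⌋ = 2, remainder 0

[2; 1, 3, 3, 1, 1, 2]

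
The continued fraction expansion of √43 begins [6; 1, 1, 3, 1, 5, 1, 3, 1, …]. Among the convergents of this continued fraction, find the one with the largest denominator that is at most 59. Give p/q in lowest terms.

List convergents until the denominator exceeds the bound:
a_0 = 6: 6/1  (≤ bound)
a_1 = 1: 7/1  (≤ bound)
a_2 = 1: 13/2  (≤ bound)
a_3 = 3: 46/7  (≤ bound)
a_4 = 1: 59/9  (≤ bound)
a_5 = 5: 341/52  (≤ bound)
a_6 = 1: 400/61  (> 59, stop)

341/52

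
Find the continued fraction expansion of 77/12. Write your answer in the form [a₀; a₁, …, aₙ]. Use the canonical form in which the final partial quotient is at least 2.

[6; 2, 2, 2]

Apply division with remainder until the remainder is 0:
⌊77/12⌋ = 6, remainder 5
⌊12/5⌋ = 2, remainder 2
⌊5/2⌋ = 2, remainder 1
⌊2/1⌋ = 2, remainder 0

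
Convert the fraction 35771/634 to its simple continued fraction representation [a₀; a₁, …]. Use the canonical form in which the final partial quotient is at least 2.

35771 = 56·634 + 267, so a_0 = 56
634 = 2·267 + 100, so a_1 = 2
267 = 2·100 + 67, so a_2 = 2
100 = 1·67 + 33, so a_3 = 1
67 = 2·33 + 1, so a_4 = 2
33 = 33·1 + 0, so a_5 = 33

[56; 2, 2, 1, 2, 33]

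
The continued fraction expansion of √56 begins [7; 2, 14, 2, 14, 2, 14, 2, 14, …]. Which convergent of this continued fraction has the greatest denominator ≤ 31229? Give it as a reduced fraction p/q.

194873/26041

List convergents until the denominator exceeds the bound:
a_0 = 7: 7/1  (≤ bound)
a_1 = 2: 15/2  (≤ bound)
a_2 = 14: 217/29  (≤ bound)
a_3 = 2: 449/60  (≤ bound)
a_4 = 14: 6503/869  (≤ bound)
a_5 = 2: 13455/1798  (≤ bound)
a_6 = 14: 194873/26041  (≤ bound)
a_7 = 2: 403201/53880  (> 31229, stop)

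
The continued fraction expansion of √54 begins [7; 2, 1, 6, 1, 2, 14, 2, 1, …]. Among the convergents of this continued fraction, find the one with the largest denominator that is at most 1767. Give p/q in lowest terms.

6959/947

List convergents until the denominator exceeds the bound:
a_0 = 7: 7/1  (≤ bound)
a_1 = 2: 15/2  (≤ bound)
a_2 = 1: 22/3  (≤ bound)
a_3 = 6: 147/20  (≤ bound)
a_4 = 1: 169/23  (≤ bound)
a_5 = 2: 485/66  (≤ bound)
a_6 = 14: 6959/947  (≤ bound)
a_7 = 2: 14403/1960  (> 1767, stop)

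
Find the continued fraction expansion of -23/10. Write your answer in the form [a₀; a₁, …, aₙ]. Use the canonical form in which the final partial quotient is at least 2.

-23 ÷ 10 → quotient -3, remainder 7
10 ÷ 7 → quotient 1, remainder 3
7 ÷ 3 → quotient 2, remainder 1
3 ÷ 1 → quotient 3, remainder 0

[-3; 1, 2, 3]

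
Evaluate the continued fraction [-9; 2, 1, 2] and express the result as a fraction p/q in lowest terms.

Start with 2.
1 + 1/(2/1) = 1 + 1/2 = 3/2
2 + 1/(3/2) = 2 + 2/3 = 8/3
-9 + 1/(8/3) = -9 + 3/8 = -69/8

-69/8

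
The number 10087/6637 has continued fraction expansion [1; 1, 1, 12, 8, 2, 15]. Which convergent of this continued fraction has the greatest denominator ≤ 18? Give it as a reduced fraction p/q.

3/2

a_0 = 1: 1/1  (≤ bound)
a_1 = 1: 2/1  (≤ bound)
a_2 = 1: 3/2  (≤ bound)
a_3 = 12: 38/25  (> 18, stop)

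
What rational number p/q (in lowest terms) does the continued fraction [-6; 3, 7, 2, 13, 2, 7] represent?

Compute successive convergents:
a_0 = -6: -6/1
a_1 = 3: -17/3
a_2 = 7: -125/22
a_3 = 2: -267/47
a_4 = 13: -3596/633
a_5 = 2: -7459/1313
a_6 = 7: -55809/9824

-55809/9824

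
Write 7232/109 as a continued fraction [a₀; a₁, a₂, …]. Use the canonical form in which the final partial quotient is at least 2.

[66; 2, 1, 6, 1, 1, 2]

Run the Euclidean algorithm, recording each quotient:
7232 ÷ 109 → quotient 66, remainder 38
109 ÷ 38 → quotient 2, remainder 33
38 ÷ 33 → quotient 1, remainder 5
33 ÷ 5 → quotient 6, remainder 3
5 ÷ 3 → quotient 1, remainder 2
3 ÷ 2 → quotient 1, remainder 1
2 ÷ 1 → quotient 2, remainder 0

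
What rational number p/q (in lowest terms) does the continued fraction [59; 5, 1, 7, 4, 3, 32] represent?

1202455/20322

Build up convergents one term at a time:
a_0 = 59: 59/1
a_1 = 5: 296/5
a_2 = 1: 355/6
a_3 = 7: 2781/47
a_4 = 4: 11479/194
a_5 = 3: 37218/629
a_6 = 32: 1202455/20322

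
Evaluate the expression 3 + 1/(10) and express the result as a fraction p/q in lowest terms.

31/10

Start with 10.
3 + 1/(10/1) = 3 + 1/10 = 31/10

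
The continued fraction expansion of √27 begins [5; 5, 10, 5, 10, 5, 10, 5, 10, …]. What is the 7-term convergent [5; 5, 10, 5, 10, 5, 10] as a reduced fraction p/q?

716035/137801

a_0 = 5: 5/1
a_1 = 5: 26/5
a_2 = 10: 265/51
a_3 = 5: 1351/260
a_4 = 10: 13775/2651
a_5 = 5: 70226/13515
a_6 = 10: 716035/137801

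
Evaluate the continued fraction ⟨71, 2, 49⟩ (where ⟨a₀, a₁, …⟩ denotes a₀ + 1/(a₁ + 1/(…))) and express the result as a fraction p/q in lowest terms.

Use the convergent recurrence hₖ = aₖ·hₖ₋₁ + hₖ₋₂ (and likewise for the denominators kₖ):
a_0 = 71: 71/1
a_1 = 2: 143/2
a_2 = 49: 7078/99

7078/99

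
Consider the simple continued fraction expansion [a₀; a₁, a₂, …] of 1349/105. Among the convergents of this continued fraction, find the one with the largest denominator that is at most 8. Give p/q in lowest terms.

List convergents until the denominator exceeds the bound:
a_0 = 12: 12/1  (≤ bound)
a_1 = 1: 13/1  (≤ bound)
a_2 = 5: 77/6  (≤ bound)
a_3 = 1: 90/7  (≤ bound)
a_4 = 1: 167/13  (> 8, stop)

90/7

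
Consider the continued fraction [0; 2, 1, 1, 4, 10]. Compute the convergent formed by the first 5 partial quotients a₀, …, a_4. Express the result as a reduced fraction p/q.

9/23

Use the convergent recurrence hₖ = aₖ·hₖ₋₁ + hₖ₋₂ (and likewise for the denominators kₖ):
a_0 = 0: 0/1
a_1 = 2: 1/2
a_2 = 1: 1/3
a_3 = 1: 2/5
a_4 = 4: 9/23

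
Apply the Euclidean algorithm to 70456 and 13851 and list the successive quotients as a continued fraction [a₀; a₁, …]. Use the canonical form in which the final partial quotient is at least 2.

[5; 11, 1, 1, 7, 9, 1, 7]

Repeatedly divide and take the remainder:
70456 ÷ 13851 → quotient 5, remainder 1201
13851 ÷ 1201 → quotient 11, remainder 640
1201 ÷ 640 → quotient 1, remainder 561
640 ÷ 561 → quotient 1, remainder 79
561 ÷ 79 → quotient 7, remainder 8
79 ÷ 8 → quotient 9, remainder 7
8 ÷ 7 → quotient 1, remainder 1
7 ÷ 1 → quotient 7, remainder 0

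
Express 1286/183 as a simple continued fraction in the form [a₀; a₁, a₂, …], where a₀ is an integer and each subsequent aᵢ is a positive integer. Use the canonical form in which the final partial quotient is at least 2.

[7; 36, 1, 1, 2]

Apply division with remainder until the remainder is 0:
1286 ÷ 183 → quotient 7, remainder 5
183 ÷ 5 → quotient 36, remainder 3
5 ÷ 3 → quotient 1, remainder 2
3 ÷ 2 → quotient 1, remainder 1
2 ÷ 1 → quotient 2, remainder 0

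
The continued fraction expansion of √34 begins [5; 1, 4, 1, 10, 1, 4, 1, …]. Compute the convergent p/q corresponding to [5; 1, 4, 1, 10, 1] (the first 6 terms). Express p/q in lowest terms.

414/71

Start with 1.
10 + 1/(1/1) = 10 + 1/1 = 11/1
1 + 1/(11/1) = 1 + 1/11 = 12/11
4 + 1/(12/11) = 4 + 11/12 = 59/12
1 + 1/(59/12) = 1 + 12/59 = 71/59
5 + 1/(71/59) = 5 + 59/71 = 414/71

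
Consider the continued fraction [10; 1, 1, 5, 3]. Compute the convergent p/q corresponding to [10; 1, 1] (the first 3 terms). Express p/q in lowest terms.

a_0 = 10: 10/1
a_1 = 1: 11/1
a_2 = 1: 21/2

21/2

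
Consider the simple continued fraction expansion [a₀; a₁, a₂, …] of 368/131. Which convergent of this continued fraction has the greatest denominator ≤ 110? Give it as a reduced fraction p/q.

59/21

a_0 = 2: 2/1  (≤ bound)
a_1 = 1: 3/1  (≤ bound)
a_2 = 4: 14/5  (≤ bound)
a_3 = 4: 59/21  (≤ bound)
a_4 = 6: 368/131  (> 110, stop)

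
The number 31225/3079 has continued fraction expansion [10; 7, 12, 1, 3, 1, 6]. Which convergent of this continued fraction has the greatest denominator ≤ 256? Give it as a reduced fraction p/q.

List convergents until the denominator exceeds the bound:
a_0 = 10: 10/1  (≤ bound)
a_1 = 7: 71/7  (≤ bound)
a_2 = 12: 862/85  (≤ bound)
a_3 = 1: 933/92  (≤ bound)
a_4 = 3: 3661/361  (> 256, stop)

933/92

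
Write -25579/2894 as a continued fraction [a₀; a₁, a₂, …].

⌊-25579/2894⌋ = -9, remainder 467
⌊2894/467⌋ = 6, remainder 92
⌊467/92⌋ = 5, remainder 7
⌊92/7⌋ = 13, remainder 1
⌊7/1⌋ = 7, remainder 0

[-9; 6, 5, 13, 7]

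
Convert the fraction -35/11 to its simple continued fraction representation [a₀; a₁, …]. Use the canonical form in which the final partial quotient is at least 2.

[-4; 1, 4, 2]

Repeatedly divide and take the remainder:
⌊-35/11⌋ = -4, remainder 9
⌊11/9⌋ = 1, remainder 2
⌊9/2⌋ = 4, remainder 1
⌊2/1⌋ = 2, remainder 0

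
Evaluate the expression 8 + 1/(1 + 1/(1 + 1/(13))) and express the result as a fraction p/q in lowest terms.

Start with 13.
1 + 1/(13/1) = 1 + 1/13 = 14/13
1 + 1/(14/13) = 1 + 13/14 = 27/14
8 + 1/(27/14) = 8 + 14/27 = 230/27

230/27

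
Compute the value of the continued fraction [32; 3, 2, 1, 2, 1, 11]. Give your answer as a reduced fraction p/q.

14017/434

a_0 = 32: 32/1
a_1 = 3: 97/3
a_2 = 2: 226/7
a_3 = 1: 323/10
a_4 = 2: 872/27
a_5 = 1: 1195/37
a_6 = 11: 14017/434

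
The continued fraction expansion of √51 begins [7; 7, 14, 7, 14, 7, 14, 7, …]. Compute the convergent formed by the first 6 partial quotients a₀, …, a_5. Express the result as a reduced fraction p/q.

Starting at the tail and folding back:
Start with 7.
14 + 1/(7/1) = 14 + 1/7 = 99/7
7 + 1/(99/7) = 7 + 7/99 = 700/99
14 + 1/(700/99) = 14 + 99/700 = 9899/700
7 + 1/(9899/700) = 7 + 700/9899 = 69993/9899
7 + 1/(69993/9899) = 7 + 9899/69993 = 499850/69993

499850/69993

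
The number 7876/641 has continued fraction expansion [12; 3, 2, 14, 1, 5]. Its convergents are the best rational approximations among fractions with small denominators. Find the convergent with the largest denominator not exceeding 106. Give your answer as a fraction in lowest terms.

a_0 = 12: 12/1  (≤ bound)
a_1 = 3: 37/3  (≤ bound)
a_2 = 2: 86/7  (≤ bound)
a_3 = 14: 1241/101  (≤ bound)
a_4 = 1: 1327/108  (> 106, stop)

1241/101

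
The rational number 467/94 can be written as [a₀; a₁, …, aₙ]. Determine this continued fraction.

[4; 1, 30, 3]

Run the Euclidean algorithm, recording each quotient:
⌊467/94⌋ = 4, remainder 91
⌊94/91⌋ = 1, remainder 3
⌊91/3⌋ = 30, remainder 1
⌊3/1⌋ = 3, remainder 0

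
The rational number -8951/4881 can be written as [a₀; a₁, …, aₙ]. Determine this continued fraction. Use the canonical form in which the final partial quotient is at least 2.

⌊-8951/4881⌋ = -2, remainder 811
⌊4881/811⌋ = 6, remainder 15
⌊811/15⌋ = 54, remainder 1
⌊15/1⌋ = 15, remainder 0

[-2; 6, 54, 15]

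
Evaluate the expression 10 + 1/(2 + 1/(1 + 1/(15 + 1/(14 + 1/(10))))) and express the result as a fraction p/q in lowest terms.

a_0 = 10: 10/1
a_1 = 2: 21/2
a_2 = 1: 31/3
a_3 = 15: 486/47
a_4 = 14: 6835/661
a_5 = 10: 68836/6657

68836/6657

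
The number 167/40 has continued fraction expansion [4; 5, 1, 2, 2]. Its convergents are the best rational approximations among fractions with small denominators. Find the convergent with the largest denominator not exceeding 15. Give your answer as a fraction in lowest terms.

25/6

List convergents until the denominator exceeds the bound:
a_0 = 4: 4/1  (≤ bound)
a_1 = 5: 21/5  (≤ bound)
a_2 = 1: 25/6  (≤ bound)
a_3 = 2: 71/17  (> 15, stop)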